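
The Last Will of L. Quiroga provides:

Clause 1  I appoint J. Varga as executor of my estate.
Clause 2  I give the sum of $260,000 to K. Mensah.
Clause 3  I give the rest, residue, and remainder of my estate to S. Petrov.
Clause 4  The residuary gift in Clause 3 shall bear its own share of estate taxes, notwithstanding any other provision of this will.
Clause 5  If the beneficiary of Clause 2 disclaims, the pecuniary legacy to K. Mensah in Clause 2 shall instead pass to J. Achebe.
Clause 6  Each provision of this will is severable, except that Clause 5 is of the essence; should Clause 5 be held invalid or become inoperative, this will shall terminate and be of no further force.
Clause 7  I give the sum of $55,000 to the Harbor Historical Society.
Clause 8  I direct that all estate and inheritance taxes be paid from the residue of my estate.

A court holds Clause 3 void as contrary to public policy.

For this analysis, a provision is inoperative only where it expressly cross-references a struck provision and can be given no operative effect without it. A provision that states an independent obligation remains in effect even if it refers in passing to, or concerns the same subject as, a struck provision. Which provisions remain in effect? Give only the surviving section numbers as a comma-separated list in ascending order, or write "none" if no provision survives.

Clause 3 is struck. Clause 4 operates only by reference to Clause 3, so it falls with Clause 3. Clause 6 makes Clause 5 an essential term, but Clause 5 is unaffected, so the severability proviso in Clause 6 preserves the remaining provisions. That leaves Clause 1, Clause 2, Clause 5, Clause 6, Clause 7, and Clause 8 in effect.

1, 2, 5, 6, 7, 8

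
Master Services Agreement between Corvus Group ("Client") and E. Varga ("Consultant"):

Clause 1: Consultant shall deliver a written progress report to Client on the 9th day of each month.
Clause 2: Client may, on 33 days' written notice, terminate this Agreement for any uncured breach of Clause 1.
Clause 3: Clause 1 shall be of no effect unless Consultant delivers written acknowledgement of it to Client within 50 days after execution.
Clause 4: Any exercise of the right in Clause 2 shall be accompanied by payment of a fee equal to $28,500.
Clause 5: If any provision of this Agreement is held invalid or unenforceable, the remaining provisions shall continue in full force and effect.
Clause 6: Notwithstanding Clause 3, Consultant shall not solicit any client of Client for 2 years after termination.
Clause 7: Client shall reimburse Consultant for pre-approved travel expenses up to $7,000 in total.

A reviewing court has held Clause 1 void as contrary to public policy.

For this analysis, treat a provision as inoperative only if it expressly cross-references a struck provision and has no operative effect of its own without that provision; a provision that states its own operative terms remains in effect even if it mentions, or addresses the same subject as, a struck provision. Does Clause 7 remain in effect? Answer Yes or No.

Yes

Clause 1 is struck. Clause 2 operates only by reference to Clause 1, so it falls with Clause 1. Clause 3 merely fixes the acknowledgement condition for Clause 1; with Clause 1 gone it has nothing to operate on and falls away. Clause 4 has no operative effect of its own apart from Clause 2 and is therefore inoperative. Although Clause 6 refers to Clause 3, its operative terms do not depend on Clause 3, so it remains in effect. Under the severability clause in Clause 5, the remaining provisions continue in force. That leaves Clause 5, Clause 6, and Clause 7 in effect. Clause 7 is among the surviving provisions, so the answer is yes.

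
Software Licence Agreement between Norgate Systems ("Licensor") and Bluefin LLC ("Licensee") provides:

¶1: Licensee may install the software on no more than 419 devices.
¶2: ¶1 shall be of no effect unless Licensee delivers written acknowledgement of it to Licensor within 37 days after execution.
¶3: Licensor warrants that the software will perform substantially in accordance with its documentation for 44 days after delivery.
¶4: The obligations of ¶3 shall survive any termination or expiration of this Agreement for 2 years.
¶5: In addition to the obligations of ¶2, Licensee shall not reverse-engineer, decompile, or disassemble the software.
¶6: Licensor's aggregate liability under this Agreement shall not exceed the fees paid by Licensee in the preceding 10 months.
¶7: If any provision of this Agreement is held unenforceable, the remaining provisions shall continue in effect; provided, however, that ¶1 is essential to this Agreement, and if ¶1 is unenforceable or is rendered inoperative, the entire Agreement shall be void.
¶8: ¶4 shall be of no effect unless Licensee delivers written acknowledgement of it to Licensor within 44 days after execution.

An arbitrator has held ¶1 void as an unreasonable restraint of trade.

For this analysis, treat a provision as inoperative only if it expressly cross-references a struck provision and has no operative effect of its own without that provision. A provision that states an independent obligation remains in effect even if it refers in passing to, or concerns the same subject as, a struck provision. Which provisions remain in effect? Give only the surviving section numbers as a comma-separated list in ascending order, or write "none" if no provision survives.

¶1 is struck. ¶2 merely fixes the acknowledgement condition for ¶1; with ¶1 gone it has nothing to operate on and falls away. ¶7 makes ¶1 an essential term, and ¶1 is the provision held invalid; under ¶7, the entire Agreement is therefore void. No provision of the Agreement survives.

none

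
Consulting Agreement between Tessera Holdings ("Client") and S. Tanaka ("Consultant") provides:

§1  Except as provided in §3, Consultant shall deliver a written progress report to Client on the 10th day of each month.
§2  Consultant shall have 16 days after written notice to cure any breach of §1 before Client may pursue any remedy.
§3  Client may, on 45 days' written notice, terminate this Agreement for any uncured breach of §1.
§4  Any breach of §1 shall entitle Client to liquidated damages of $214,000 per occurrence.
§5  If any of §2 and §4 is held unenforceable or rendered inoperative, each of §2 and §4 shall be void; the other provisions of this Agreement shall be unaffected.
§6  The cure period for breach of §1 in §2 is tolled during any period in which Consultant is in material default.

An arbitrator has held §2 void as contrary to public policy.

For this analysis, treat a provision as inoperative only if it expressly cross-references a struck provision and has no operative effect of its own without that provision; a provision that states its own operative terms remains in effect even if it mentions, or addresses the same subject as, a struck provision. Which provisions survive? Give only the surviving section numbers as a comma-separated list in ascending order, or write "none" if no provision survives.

1, 3, 5

§2 is struck. §6 does nothing except set the tolling of the cure period for breach of §1 by reference to §2; with §2 gone it has no independent effect and is inoperative. §5 declares §2 and §4 mutually dependent; since one of them has fallen, all of them are of no effect. That brings down §4 as well. The remainder continues in force under §5. §1, §3, and §5 remain in effect.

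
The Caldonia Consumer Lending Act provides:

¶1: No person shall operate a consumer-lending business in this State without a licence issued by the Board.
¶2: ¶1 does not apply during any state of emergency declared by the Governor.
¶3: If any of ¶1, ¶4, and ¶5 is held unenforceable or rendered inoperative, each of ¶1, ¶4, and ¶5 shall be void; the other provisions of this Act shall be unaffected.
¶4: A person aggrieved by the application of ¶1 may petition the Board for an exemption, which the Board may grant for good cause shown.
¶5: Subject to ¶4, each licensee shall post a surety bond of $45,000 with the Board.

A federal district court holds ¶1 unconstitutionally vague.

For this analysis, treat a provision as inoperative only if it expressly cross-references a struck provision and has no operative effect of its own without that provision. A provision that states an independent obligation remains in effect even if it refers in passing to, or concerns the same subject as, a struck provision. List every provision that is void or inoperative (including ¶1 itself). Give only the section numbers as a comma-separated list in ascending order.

¶1 is struck. ¶2 has no operative effect of its own apart from ¶1 and is therefore inoperative. The only function of ¶4 is the exemption procedure for ¶1, so it cannot stand once ¶1 is removed. ¶3 declares ¶1, ¶4, and ¶5 mutually dependent; since one of them has fallen, all of them are of no effect. That brings down ¶5 as well. The remainder continues in force under ¶3. Only ¶3 remains in effect.

1, 2, 4, 5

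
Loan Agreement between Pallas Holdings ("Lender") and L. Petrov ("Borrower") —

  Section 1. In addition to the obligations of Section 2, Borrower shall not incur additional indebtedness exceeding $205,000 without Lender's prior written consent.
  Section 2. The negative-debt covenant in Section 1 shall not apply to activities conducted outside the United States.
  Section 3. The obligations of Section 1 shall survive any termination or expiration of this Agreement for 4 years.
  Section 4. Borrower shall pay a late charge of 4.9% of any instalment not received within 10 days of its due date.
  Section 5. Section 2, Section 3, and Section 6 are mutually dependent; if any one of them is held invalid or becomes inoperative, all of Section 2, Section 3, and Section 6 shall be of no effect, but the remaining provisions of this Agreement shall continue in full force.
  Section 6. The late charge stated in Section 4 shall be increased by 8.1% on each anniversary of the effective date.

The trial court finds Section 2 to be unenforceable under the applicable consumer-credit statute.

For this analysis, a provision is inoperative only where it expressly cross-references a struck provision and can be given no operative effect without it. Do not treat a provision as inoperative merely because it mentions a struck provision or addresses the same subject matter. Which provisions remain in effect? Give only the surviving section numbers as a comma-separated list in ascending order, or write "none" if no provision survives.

1, 4, 5

Section 2 is struck. Section 1 mentions Section 2 but its own obligation stands independently of Section 2, so Section 1 is not affected. Nothing else in the Agreement is defined by reference to Section 2. Section 5 declares Section 2, Section 3, and Section 6 mutually dependent; since one of them has fallen, all of them are of no effect. That brings down Section 3 and Section 6 as well. The remainder continues in force under Section 5. Section 1, Section 4, and Section 5 remain in effect.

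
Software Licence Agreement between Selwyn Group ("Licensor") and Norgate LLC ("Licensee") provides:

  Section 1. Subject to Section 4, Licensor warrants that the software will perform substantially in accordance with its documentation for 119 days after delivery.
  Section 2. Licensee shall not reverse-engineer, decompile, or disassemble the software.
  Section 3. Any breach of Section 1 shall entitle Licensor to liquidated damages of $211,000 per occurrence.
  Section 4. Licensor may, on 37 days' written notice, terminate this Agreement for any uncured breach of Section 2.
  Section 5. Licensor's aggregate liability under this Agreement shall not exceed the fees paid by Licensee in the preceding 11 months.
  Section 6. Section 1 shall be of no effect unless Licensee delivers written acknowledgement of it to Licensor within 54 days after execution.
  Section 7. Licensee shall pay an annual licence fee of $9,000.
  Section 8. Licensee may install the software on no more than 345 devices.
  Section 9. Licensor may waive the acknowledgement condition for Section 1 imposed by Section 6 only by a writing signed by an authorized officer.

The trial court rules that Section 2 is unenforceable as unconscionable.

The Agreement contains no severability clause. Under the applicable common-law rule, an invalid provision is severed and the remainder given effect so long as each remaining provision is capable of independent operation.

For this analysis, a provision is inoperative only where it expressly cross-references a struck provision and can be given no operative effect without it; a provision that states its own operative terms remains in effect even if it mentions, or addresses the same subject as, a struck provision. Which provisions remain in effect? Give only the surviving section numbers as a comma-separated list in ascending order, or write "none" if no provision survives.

1, 3, 5, 6, 7, 8, 9

Section 2 is struck. The only function of Section 4 is the termination right for breach of Section 2, so it cannot stand once Section 2 is removed. Section 1 mentions Section 4 but its own obligation stands independently of Section 4, so Section 1 is not affected. With no severability clause, the stated default rule severs what cannot stand and enforces each remaining provision that can operate on its own. Section 1, Section 3, Section 5, Section 6, Section 7, Section 8, and Section 9 remain in effect.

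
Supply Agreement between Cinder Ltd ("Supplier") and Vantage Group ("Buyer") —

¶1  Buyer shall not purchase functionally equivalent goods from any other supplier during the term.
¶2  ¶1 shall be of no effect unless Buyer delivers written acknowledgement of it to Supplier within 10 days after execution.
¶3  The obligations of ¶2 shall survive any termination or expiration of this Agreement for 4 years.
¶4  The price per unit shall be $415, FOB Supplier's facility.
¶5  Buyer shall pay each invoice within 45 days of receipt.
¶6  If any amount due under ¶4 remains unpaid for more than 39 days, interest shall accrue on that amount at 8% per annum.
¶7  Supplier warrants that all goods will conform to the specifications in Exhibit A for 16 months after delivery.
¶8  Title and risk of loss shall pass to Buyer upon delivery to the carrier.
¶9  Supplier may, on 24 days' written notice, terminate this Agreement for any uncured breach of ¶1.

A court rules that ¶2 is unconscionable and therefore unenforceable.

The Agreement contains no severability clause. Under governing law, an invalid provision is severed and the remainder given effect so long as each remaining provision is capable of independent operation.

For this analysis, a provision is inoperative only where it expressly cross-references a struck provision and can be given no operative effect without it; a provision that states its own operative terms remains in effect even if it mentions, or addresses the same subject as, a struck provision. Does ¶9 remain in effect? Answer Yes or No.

¶2 is struck. The only function of ¶3 is the survival period for ¶2, so it cannot stand once ¶2 is removed. Under the stated default rule, only provisions that cannot operate independently fall away; the rest are enforced. That leaves ¶1, ¶4, ¶5, ¶6, ¶7, ¶8, and ¶9 in effect. ¶9 is among the surviving provisions, so the answer is yes.

Yes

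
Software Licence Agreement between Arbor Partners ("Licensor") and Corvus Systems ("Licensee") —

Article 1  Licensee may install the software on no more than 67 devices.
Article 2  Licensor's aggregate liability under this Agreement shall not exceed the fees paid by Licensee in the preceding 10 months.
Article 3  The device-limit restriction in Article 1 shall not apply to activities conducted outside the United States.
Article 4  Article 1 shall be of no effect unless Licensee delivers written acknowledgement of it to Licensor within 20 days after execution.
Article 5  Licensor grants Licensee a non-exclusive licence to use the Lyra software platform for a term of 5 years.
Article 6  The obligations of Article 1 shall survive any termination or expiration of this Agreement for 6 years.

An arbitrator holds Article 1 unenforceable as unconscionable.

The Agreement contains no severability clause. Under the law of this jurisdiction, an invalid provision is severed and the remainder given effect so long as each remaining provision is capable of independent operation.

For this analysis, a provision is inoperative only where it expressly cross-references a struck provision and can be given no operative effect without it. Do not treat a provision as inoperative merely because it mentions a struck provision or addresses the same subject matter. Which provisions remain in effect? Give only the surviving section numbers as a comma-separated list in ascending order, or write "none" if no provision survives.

2, 5

Article 1 is struck. Article 3 has no operative effect of its own apart from Article 1 and is therefore inoperative. Article 4 operates only by reference to Article 1, so it falls with Article 1. Article 6 has no operative effect of its own apart from Article 1 and is therefore inoperative. With no severability clause, the stated default rule severs what cannot stand and enforces each remaining provision that can operate on its own. The provisions still in force are Article 2 and Article 5.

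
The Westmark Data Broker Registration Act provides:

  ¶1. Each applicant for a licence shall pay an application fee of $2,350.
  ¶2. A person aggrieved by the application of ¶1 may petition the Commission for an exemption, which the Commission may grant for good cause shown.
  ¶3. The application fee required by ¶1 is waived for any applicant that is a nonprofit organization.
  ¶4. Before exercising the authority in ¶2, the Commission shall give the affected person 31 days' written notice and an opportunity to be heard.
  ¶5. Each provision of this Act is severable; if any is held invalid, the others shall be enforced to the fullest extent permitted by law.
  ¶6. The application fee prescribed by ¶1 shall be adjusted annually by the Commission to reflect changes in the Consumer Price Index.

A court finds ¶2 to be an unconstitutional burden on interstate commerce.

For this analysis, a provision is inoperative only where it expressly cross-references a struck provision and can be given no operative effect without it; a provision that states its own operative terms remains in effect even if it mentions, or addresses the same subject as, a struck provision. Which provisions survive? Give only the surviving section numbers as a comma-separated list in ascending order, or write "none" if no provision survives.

¶2 is struck. ¶4 merely fixes the notice-and-hearing requirement for ¶2; with ¶2 gone it has nothing to operate on and falls away. ¶5 is a severability clause and preserves every provision that can still be given independent effect. That leaves ¶1, ¶3, ¶5, and ¶6 in effect.

1, 3, 5, 6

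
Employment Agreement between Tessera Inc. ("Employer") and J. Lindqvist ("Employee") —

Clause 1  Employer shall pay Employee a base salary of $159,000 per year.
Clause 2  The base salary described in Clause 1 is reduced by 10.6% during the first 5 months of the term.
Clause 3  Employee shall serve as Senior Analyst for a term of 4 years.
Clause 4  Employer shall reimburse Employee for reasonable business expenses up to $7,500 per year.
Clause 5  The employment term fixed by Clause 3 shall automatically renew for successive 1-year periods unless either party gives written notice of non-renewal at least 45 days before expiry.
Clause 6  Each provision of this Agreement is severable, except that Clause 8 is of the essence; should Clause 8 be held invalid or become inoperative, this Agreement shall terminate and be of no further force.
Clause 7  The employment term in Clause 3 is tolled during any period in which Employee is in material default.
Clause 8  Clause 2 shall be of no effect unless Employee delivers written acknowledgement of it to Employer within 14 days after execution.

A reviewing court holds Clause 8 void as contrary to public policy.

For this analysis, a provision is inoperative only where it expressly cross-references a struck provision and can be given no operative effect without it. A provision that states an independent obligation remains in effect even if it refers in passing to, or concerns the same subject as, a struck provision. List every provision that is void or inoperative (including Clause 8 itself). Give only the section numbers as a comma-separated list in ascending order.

Clause 8 is struck. Nothing else in the Agreement is defined by reference to Clause 8. Clause 6 makes Clause 8 an essential term, and Clause 8 is the provision held invalid; under Clause 6, the entire Agreement is therefore void. No provision of the Agreement survives.

1, 2, 3, 4, 5, 6, 7, 8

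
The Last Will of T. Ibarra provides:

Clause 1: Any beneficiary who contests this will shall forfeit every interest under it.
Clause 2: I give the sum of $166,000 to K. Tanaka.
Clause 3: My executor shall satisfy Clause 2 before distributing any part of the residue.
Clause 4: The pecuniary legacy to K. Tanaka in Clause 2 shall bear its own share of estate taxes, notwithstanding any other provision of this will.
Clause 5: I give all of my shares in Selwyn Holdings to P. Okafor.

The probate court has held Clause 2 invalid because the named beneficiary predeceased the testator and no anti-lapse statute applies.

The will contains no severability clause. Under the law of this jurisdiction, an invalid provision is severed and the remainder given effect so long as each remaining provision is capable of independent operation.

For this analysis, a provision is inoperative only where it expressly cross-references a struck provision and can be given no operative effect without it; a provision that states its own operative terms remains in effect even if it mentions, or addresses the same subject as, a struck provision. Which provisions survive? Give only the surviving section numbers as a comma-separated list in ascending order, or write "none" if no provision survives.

1, 5

Clause 2 is struck. Clause 3 operates only by reference to Clause 2, so it falls with Clause 2. Clause 4 merely fixes the tax charge on Clause 2; with Clause 2 gone it has nothing to operate on and falls away. Under the stated default rule, only provisions that cannot operate independently fall away; the rest are enforced. The provisions still in force are Clause 1 and Clause 5.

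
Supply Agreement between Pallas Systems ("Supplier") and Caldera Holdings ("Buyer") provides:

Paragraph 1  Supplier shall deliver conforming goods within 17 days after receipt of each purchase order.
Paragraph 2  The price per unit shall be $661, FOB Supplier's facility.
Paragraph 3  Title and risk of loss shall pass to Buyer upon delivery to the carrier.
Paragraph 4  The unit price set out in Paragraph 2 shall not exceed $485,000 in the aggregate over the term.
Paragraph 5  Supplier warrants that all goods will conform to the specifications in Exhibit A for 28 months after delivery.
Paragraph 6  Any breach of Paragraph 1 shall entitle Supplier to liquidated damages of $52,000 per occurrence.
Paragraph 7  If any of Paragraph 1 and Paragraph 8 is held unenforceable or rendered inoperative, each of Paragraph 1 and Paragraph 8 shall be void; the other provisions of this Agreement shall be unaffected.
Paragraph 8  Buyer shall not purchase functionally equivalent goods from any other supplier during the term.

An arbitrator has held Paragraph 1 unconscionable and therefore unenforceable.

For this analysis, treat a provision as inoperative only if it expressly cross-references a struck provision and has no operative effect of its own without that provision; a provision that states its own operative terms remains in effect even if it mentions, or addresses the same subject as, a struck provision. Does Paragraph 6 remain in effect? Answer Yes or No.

No

Paragraph 1 is struck. Paragraph 6 operates only by reference to Paragraph 1, so it falls with Paragraph 1. Paragraph 7 declares Paragraph 1 and Paragraph 8 mutually dependent; since one of them has fallen, all of them are of no effect. That brings down Paragraph 8 as well. The remainder continues in force under Paragraph 7. Paragraph 2, Paragraph 3, Paragraph 4, Paragraph 5, and Paragraph 7 remain in effect. Paragraph 6 is among the inoperative provisions, so the answer is no.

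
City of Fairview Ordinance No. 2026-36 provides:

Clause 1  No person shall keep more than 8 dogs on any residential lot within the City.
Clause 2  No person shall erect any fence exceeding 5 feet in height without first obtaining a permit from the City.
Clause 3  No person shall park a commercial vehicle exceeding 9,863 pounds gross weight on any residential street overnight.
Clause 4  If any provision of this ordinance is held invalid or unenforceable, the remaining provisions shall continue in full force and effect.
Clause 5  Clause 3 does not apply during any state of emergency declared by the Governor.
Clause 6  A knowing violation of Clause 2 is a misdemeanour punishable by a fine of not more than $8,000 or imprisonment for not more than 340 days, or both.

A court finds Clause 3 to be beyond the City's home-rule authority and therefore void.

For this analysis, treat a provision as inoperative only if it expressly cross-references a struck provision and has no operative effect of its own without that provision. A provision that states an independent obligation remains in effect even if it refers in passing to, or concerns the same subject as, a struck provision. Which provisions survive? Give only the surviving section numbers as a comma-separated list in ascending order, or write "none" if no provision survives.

Clause 3 is struck. Clause 5 has no operative effect of its own apart from Clause 3 and is therefore inoperative. Under the severability clause in Clause 4, the remaining provisions continue in force. The provisions still in force are Clause 1, Clause 2, Clause 4, and Clause 6.

1, 2, 4, 6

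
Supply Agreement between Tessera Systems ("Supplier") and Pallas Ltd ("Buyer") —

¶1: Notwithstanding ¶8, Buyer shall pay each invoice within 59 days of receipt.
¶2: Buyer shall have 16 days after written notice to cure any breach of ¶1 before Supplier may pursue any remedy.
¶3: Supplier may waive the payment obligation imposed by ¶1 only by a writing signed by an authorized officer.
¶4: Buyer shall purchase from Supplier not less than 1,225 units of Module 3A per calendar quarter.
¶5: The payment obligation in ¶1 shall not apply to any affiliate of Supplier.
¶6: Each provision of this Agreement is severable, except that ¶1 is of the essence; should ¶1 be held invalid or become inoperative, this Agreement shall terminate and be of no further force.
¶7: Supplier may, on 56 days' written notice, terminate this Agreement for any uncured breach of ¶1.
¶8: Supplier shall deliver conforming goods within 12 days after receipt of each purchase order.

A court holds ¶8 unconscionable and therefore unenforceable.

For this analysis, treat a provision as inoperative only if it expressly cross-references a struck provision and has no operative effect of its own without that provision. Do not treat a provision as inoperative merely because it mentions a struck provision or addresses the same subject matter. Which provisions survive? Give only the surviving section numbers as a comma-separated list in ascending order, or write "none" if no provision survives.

1, 2, 3, 4, 5, 6, 7

¶8 is struck. ¶1 mentions ¶8 but its own obligation stands independently of ¶8, so ¶1 is not affected. Nothing else in the Agreement is defined by reference to ¶8. ¶6 makes ¶1 an essential term, but ¶1 is unaffected, so the severability proviso in ¶6 preserves the remaining provisions. ¶1, ¶2, ¶3, ¶4, ¶5, ¶6, and ¶7 remain in effect.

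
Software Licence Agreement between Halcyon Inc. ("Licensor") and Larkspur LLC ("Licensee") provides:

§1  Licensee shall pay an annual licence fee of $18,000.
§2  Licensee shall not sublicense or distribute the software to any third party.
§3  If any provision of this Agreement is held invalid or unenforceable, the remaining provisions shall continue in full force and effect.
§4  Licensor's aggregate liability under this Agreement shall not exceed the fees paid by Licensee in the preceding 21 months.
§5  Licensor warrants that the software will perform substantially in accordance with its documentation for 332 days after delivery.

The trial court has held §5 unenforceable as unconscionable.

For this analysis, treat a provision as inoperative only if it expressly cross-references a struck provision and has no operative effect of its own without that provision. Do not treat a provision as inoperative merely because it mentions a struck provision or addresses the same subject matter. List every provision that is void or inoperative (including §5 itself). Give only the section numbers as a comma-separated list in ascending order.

5

§5 is struck. No other provision's operative terms depend on §5. Under the severability clause in §3, the remaining provisions continue in force. §1, §2, §3, and §4 remain in effect.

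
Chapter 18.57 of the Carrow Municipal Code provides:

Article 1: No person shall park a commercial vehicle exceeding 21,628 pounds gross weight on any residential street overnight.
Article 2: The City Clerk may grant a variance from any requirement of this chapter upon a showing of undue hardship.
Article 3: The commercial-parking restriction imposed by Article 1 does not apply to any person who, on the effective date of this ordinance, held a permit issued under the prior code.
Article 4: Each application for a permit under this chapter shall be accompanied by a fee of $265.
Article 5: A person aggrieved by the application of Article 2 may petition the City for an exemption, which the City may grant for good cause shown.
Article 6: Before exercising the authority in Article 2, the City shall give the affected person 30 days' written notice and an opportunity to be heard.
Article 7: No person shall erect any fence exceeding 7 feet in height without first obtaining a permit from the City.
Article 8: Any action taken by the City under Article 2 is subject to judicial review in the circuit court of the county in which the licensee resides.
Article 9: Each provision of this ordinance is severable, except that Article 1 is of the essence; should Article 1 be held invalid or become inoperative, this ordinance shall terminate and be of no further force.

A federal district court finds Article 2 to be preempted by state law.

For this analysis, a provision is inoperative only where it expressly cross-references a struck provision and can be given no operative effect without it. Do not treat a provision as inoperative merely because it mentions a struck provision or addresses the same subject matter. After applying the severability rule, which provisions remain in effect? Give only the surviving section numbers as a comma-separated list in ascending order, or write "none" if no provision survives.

Article 2 is struck. Article 5 operates only by reference to Article 2, so it falls with Article 2. The only function of Article 6 is the notice-and-hearing requirement for Article 2, so it cannot stand once Article 2 is removed. Article 8 merely fixes the judicial-review right for Article 2; with Article 2 gone it has nothing to operate on and falls away. Article 9 makes Article 1 an essential term, but Article 1 is unaffected, so the severability proviso in Article 9 preserves the remaining provisions. That leaves Article 1, Article 3, Article 4, Article 7, and Article 9 in effect.

1, 3, 4, 7, 9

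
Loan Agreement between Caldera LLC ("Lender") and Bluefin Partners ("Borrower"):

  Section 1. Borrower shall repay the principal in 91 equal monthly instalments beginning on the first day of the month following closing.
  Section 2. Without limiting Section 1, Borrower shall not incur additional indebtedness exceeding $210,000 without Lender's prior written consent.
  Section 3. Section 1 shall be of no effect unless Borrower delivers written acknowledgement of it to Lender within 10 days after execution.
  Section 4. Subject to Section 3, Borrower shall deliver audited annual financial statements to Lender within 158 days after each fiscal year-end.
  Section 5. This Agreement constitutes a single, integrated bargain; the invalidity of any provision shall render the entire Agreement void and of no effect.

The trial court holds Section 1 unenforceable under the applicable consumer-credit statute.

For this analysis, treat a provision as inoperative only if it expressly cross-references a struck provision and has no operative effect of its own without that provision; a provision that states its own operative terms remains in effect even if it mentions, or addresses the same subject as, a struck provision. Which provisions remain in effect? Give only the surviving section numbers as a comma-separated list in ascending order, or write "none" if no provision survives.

Section 1 is struck. The only function of Section 3 is the acknowledgement condition for Section 1, so it cannot stand once Section 1 is removed. Section 5 provides that the Agreement is not severable, so the invalidity of any one provision voids the entire Agreement. No provision of the Agreement survives.

none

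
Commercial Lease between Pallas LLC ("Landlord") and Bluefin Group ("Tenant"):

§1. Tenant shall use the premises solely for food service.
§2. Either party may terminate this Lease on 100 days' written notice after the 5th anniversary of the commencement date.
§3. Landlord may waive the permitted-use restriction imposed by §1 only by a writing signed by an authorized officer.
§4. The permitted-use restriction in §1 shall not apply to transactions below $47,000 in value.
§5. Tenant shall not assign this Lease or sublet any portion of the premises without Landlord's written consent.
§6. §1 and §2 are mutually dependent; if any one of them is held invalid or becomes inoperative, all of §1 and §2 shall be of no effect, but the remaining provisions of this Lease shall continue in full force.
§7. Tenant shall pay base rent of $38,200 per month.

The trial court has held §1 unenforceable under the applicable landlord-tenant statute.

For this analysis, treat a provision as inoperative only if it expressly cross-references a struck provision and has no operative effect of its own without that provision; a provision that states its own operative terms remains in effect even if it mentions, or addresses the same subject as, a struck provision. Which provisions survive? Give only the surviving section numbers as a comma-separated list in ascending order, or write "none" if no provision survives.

5, 6, 7

§1 is struck. §3 operates only by reference to §1, so it falls with §1. §4 operates only by reference to §1, so it falls with §1. §6 declares §1 and §2 mutually dependent; since one of them has fallen, all of them are of no effect. That brings down §2 as well. The remainder continues in force under §6. That leaves §5, §6, and §7 in effect.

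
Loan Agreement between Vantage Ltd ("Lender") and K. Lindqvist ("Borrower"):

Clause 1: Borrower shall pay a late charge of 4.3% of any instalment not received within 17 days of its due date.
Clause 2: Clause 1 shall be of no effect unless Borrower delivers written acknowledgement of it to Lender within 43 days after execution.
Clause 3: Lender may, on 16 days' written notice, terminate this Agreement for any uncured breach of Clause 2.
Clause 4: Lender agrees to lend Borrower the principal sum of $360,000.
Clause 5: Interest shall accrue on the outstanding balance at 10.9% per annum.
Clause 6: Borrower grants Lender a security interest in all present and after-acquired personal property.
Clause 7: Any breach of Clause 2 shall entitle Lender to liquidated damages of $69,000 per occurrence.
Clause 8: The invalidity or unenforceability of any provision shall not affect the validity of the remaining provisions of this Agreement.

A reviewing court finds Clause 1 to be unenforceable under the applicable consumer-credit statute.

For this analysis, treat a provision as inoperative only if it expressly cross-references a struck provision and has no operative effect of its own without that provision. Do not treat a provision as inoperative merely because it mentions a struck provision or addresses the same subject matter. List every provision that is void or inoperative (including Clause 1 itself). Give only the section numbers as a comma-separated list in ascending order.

Clause 1 is struck. Clause 2 merely fixes the acknowledgement condition for Clause 1; with Clause 1 gone it has nothing to operate on and falls away. Clause 3 operates only by reference to Clause 2, so it falls with Clause 2. Clause 7 does nothing except set the liquidated-damages amount by reference to Clause 2; with Clause 2 gone it has no independent effect and is inoperative. Under the severability clause in Clause 8, the remaining provisions continue in force. That leaves Clause 4, Clause 5, Clause 6, and Clause 8 in effect.

1, 2, 3, 7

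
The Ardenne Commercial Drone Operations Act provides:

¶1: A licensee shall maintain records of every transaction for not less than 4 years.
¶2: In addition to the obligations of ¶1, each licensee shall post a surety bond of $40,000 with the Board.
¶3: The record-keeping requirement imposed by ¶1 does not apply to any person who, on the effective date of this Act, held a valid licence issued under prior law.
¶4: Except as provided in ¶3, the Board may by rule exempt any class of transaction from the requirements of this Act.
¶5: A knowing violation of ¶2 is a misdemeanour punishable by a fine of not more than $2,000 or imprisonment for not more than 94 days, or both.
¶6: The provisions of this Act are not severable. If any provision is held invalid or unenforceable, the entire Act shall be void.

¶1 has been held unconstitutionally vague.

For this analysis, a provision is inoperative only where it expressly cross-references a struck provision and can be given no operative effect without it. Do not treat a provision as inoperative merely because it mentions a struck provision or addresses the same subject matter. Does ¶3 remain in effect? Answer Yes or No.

¶1 is struck. ¶3 has no operative effect of its own apart from ¶1 and is therefore inoperative. ¶6 provides that the Act is not severable, so the invalidity of any one provision voids the entire Act. No provision of the Act survives. ¶3 is among the inoperative provisions, so the answer is no.

No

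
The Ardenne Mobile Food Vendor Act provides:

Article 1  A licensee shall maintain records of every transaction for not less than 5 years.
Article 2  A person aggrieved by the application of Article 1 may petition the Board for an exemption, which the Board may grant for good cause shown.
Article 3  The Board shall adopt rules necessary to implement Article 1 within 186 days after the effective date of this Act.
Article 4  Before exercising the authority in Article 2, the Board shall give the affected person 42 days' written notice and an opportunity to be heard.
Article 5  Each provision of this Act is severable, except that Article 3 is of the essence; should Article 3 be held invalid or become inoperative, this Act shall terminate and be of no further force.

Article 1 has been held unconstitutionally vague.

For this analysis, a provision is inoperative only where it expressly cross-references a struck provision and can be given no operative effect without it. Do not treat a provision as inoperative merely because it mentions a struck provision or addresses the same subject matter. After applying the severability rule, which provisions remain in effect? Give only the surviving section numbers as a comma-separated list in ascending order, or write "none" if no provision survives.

none

Article 1 is struck. Article 2 operates only by reference to Article 1, so it falls with Article 1. Article 3 has no operative effect of its own apart from Article 1 and is therefore inoperative. The only function of Article 4 is the notice-and-hearing requirement for Article 2, so it cannot stand once Article 2 is removed. Article 5 makes Article 3 an essential term, and Article 3 has been rendered inoperative by the cascade; under Article 5, the entire Act is therefore void. No provision of the Act survives.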